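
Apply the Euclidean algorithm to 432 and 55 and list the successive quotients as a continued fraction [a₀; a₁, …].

432 = 7·55 + 47, so a_0 = 7
55 = 1·47 + 8, so a_1 = 1
47 = 5·8 + 7, so a_2 = 5
8 = 1·7 + 1, so a_3 = 1
7 = 7·1 + 0, so a_4 = 7

[7; 1, 5, 1, 7]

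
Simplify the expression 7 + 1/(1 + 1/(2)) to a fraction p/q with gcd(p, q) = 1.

23/3

Use the convergent recurrence hₖ = aₖ·hₖ₋₁ + hₖ₋₂ (and likewise for the denominators kₖ):
a_0 = 7: 7/1
a_1 = 1: 8/1
a_2 = 2: 23/3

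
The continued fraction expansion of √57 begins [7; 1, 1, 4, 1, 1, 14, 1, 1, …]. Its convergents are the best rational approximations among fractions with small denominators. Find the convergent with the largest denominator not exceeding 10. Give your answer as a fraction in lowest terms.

68/9

a_0 = 7: 7/1  (≤ bound)
a_1 = 1: 8/1  (≤ bound)
a_2 = 1: 15/2  (≤ bound)
a_3 = 4: 68/9  (≤ bound)
a_4 = 1: 83/11  (> 10, stop)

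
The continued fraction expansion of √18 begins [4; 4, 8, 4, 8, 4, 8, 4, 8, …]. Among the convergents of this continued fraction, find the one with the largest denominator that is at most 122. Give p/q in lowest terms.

140/33

List convergents until the denominator exceeds the bound:
a_0 = 4: 4/1  (≤ bound)
a_1 = 4: 17/4  (≤ bound)
a_2 = 8: 140/33  (≤ bound)
a_3 = 4: 577/136  (> 122, stop)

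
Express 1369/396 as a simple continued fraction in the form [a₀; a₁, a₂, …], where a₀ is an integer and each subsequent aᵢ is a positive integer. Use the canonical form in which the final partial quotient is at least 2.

[3; 2, 5, 3, 11]

1369 = 3·396 + 181, so a_0 = 3
396 = 2·181 + 34, so a_1 = 2
181 = 5·34 + 11, so a_2 = 5
34 = 3·11 + 1, so a_3 = 3
11 = 11·1 + 0, so a_4 = 11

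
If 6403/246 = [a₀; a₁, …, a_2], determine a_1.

35

6403 ÷ 246 → quotient 26, remainder 7
246 ÷ 7 → quotient 35, remainder 1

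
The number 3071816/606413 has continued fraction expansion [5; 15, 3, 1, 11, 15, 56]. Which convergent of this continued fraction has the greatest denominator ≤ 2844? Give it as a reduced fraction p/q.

3632/717

a_0 = 5: 5/1  (≤ bound)
a_1 = 15: 76/15  (≤ bound)
a_2 = 3: 233/46  (≤ bound)
a_3 = 1: 309/61  (≤ bound)
a_4 = 11: 3632/717  (≤ bound)
a_5 = 15: 54789/10816  (> 2844, stop)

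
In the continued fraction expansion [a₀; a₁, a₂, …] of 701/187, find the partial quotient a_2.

2

Run the Euclidean algorithm, recording each quotient:
701 = 3·187 + 140, so a_0 = 3
187 = 1·140 + 47, so a_1 = 1
140 = 2·47 + 46, so a_2 = 2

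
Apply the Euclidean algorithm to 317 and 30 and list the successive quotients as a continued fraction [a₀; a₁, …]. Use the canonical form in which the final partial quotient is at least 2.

[10; 1, 1, 3, 4]

Run the Euclidean algorithm, recording each quotient:
317 = 10·30 + 17, so a_0 = 10
30 = 1·17 + 13, so a_1 = 1
17 = 1·13 + 4, so a_2 = 1
13 = 3·4 + 1, so a_3 = 3
4 = 4·1 + 0, so a_4 = 4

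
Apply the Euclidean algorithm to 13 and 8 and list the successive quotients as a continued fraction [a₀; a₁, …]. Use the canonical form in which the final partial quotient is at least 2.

[1; 1, 1, 1, 2]

13 = 1·8 + 5, so a_0 = 1
8 = 1·5 + 3, so a_1 = 1
5 = 1·3 + 2, so a_2 = 1
3 = 1·2 + 1, so a_3 = 1
2 = 2·1 + 0, so a_4 = 2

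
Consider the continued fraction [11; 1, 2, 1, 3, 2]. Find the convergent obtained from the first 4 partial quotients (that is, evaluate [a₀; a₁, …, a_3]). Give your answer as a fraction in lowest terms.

47/4

Start with 1.
2 + 1/(1/1) = 2 + 1/1 = 3/1
1 + 1/(3/1) = 1 + 1/3 = 4/3
11 + 1/(4/3) = 11 + 3/4 = 47/4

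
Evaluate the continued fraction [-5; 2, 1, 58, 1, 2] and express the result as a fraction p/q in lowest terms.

-2491/534

Start with 2.
1 + 1/(2/1) = 1 + 1/2 = 3/2
58 + 1/(3/2) = 58 + 2/3 = 176/3
1 + 1/(176/3) = 1 + 3/176 = 179/176
2 + 1/(179/176) = 2 + 176/179 = 534/179
-5 + 1/(534/179) = -5 + 179/534 = -2491/534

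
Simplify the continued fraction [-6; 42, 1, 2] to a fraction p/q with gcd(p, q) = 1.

Start with 2.
1 + 1/(2/1) = 1 + 1/2 = 3/2
42 + 1/(3/2) = 42 + 2/3 = 128/3
-6 + 1/(128/3) = -6 + 3/128 = -765/128

-765/128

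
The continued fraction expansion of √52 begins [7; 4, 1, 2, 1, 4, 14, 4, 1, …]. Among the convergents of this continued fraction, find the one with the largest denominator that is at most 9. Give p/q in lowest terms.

36/5

a_0 = 7: 7/1  (≤ bound)
a_1 = 4: 29/4  (≤ bound)
a_2 = 1: 36/5  (≤ bound)
a_3 = 2: 101/14  (> 9, stop)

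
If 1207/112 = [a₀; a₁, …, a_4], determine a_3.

2

1207 = 10·112 + 87, so a_0 = 10
112 = 1·87 + 25, so a_1 = 1
87 = 3·25 + 12, so a_2 = 3
25 = 2·12 + 1, so a_3 = 2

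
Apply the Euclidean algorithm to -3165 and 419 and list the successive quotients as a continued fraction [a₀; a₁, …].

Repeatedly divide and take the remainder:
-3165 = -8·419 + 187, so a_0 = -8
419 = 2·187 + 45, so a_1 = 2
187 = 4·45 + 7, so a_2 = 4
45 = 6·7 + 3, so a_3 = 6
7 = 2·3 + 1, so a_4 = 2
3 = 3·1 + 0, so a_5 = 3

[-8; 2, 4, 6, 2, 3]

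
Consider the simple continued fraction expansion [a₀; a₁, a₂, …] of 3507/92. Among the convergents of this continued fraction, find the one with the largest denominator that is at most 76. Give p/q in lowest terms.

953/25

List convergents until the denominator exceeds the bound:
a_0 = 38: 38/1  (≤ bound)
a_1 = 8: 305/8  (≤ bound)
a_2 = 2: 648/17  (≤ bound)
a_3 = 1: 953/25  (≤ bound)
a_4 = 3: 3507/92  (> 76, stop)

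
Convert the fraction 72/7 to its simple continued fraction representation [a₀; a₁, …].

Repeatedly divide and take the remainder:
72 ÷ 7 → quotient 10, remainder 2
7 ÷ 2 → quotient 3, remainder 1
2 ÷ 1 → quotient 2, remainder 0

[10; 3, 2]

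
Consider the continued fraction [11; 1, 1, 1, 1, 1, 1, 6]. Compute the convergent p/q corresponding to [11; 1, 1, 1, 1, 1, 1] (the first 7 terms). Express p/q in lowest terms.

a_0 = 11: 11/1
a_1 = 1: 12/1
a_2 = 1: 23/2
a_3 = 1: 35/3
a_4 = 1: 58/5
a_5 = 1: 93/8
a_6 = 1: 151/13

151/13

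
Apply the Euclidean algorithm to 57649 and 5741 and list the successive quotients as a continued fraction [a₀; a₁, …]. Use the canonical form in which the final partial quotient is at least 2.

[10; 24, 47, 1, 4]

57649 ÷ 5741 → quotient 10, remainder 239
5741 ÷ 239 → quotient 24, remainder 5
239 ÷ 5 → quotient 47, remainder 4
5 ÷ 4 → quotient 1, remainder 1
4 ÷ 1 → quotient 4, remainder 0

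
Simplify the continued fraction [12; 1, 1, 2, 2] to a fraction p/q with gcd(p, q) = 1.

151/12

Work from the innermost term outward:
Start with 2.
2 + 1/(2/1) = 2 + 1/2 = 5/2
1 + 1/(5/2) = 1 + 2/5 = 7/5
1 + 1/(7/5) = 1 + 5/7 = 12/7
12 + 1/(12/7) = 12 + 7/12 = 151/12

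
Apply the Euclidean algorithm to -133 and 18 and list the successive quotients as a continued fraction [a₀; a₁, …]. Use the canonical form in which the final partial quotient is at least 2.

[-8; 1, 1, 1, 1, 3]

Repeatedly divide and take the remainder:
-133 ÷ 18 → quotient -8, remainder 11
18 ÷ 11 → quotient 1, remainder 7
11 ÷ 7 → quotient 1, remainder 4
7 ÷ 4 → quotient 1, remainder 3
4 ÷ 3 → quotient 1, remainder 1
3 ÷ 1 → quotient 3, remainder 0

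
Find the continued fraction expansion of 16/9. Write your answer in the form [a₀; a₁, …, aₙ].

[1; 1, 3, 2]

16 = 1·9 + 7, so a_0 = 1
9 = 1·7 + 2, so a_1 = 1
7 = 3·2 + 1, so a_2 = 3
2 = 2·1 + 0, so a_3 = 2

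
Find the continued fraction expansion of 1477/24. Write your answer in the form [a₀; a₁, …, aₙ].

Apply division with remainder until the remainder is 0:
⌊1477/24⌋ = 61, remainder 13
⌊24/13⌋ = 1, remainder 11
⌊13/11⌋ = 1, remainder 2
⌊11/2⌋ = 5, remainder 1
⌊2/1⌋ = 2, remainder 0

[61; 1, 1, 5, 2]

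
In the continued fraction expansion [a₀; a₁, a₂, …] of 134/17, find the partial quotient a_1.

1

Apply division with remainder until the remainder is 0:
134 ÷ 17 → quotient 7, remainder 15
17 ÷ 15 → quotient 1, remainder 2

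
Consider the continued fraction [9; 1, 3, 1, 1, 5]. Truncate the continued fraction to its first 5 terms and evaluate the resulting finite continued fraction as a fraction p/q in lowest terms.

Start with 1.
1 + 1/(1/1) = 1 + 1/1 = 2/1
3 + 1/(2/1) = 3 + 1/2 = 7/2
1 + 1/(7/2) = 1 + 2/7 = 9/7
9 + 1/(9/7) = 9 + 7/9 = 88/9

88/9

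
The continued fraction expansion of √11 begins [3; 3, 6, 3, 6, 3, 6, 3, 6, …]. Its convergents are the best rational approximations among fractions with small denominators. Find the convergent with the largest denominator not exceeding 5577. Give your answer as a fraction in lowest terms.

3970/1197

List convergents until the denominator exceeds the bound:
a_0 = 3: 3/1  (≤ bound)
a_1 = 3: 10/3  (≤ bound)
a_2 = 6: 63/19  (≤ bound)
a_3 = 3: 199/60  (≤ bound)
a_4 = 6: 1257/379  (≤ bound)
a_5 = 3: 3970/1197  (≤ bound)
a_6 = 6: 25077/7561  (> 5577, stop)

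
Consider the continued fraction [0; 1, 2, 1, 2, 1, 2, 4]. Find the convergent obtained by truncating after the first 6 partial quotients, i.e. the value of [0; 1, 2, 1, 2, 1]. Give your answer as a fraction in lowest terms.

Start with 1.
2 + 1/(1/1) = 2 + 1/1 = 3/1
1 + 1/(3/1) = 1 + 1/3 = 4/3
2 + 1/(4/3) = 2 + 3/4 = 11/4
1 + 1/(11/4) = 1 + 4/11 = 15/11
0 + 1/(15/11) = 0 + 11/15 = 11/15

11/15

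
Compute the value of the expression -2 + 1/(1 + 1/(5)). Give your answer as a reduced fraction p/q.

-7/6

a_0 = -2: -2/1
a_1 = 1: -1/1
a_2 = 5: -7/6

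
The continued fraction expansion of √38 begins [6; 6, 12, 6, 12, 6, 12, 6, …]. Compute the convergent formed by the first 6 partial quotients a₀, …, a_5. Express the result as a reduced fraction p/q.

a_0 = 6: 6/1
a_1 = 6: 37/6
a_2 = 12: 450/73
a_3 = 6: 2737/444
a_4 = 12: 33294/5401
a_5 = 6: 202501/32850

202501/32850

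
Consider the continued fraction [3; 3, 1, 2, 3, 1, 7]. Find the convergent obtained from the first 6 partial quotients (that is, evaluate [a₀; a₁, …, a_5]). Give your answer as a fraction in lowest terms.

Start with 1.
3 + 1/(1/1) = 3 + 1/1 = 4/1
2 + 1/(4/1) = 2 + 1/4 = 9/4
1 + 1/(9/4) = 1 + 4/9 = 13/9
3 + 1/(13/9) = 3 + 9/13 = 48/13
3 + 1/(48/13) = 3 + 13/48 = 157/48

157/48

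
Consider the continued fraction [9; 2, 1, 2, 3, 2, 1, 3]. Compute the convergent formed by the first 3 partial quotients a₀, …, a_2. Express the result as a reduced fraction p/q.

Build up convergents one term at a time:
a_0 = 9: 9/1
a_1 = 2: 19/2
a_2 = 1: 28/3

28/3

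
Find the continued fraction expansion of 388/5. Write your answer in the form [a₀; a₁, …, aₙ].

[77; 1, 1, 2]

Apply division with remainder until the remainder is 0:
388 ÷ 5 → quotient 77, remainder 3
5 ÷ 3 → quotient 1, remainder 2
3 ÷ 2 → quotient 1, remainder 1
2 ÷ 1 → quotient 2, remainder 0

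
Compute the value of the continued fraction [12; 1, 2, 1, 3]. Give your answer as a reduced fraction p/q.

191/15

Start with 3.
1 + 1/(3/1) = 1 + 1/3 = 4/3
2 + 1/(4/3) = 2 + 3/4 = 11/4
1 + 1/(11/4) = 1 + 4/11 = 15/11
12 + 1/(15/11) = 12 + 11/15 = 191/15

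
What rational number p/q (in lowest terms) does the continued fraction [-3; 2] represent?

a_0 = -3: -3/1
a_1 = 2: -5/2

-5/2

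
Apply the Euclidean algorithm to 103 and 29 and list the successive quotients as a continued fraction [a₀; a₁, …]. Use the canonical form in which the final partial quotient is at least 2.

[3; 1, 1, 4, 3]

Apply division with remainder until the remainder is 0:
103 ÷ 29 → quotient 3, remainder 16
29 ÷ 16 → quotient 1, remainder 13
16 ÷ 13 → quotient 1, remainder 3
13 ÷ 3 → quotient 4, remainder 1
3 ÷ 1 → quotient 3, remainder 0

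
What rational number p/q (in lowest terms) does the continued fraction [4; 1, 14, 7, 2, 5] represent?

a_0 = 4: 4/1
a_1 = 1: 5/1
a_2 = 14: 74/15
a_3 = 7: 523/106
a_4 = 2: 1120/227
a_5 = 5: 6123/1241

6123/1241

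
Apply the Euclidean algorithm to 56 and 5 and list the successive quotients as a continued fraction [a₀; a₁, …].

[11; 5]

⌊56/5⌋ = 11, remainder 1
⌊5/1⌋ = 5, remainder 0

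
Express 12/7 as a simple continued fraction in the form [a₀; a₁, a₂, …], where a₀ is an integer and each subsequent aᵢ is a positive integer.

[1; 1, 2, 2]

12 ÷ 7 → quotient 1, remainder 5
7 ÷ 5 → quotient 1, remainder 2
5 ÷ 2 → quotient 2, remainder 1
2 ÷ 1 → quotient 2, remainder 0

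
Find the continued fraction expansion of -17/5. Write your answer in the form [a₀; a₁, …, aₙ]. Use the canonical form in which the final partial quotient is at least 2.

[-4; 1, 1, 2]

Apply division with remainder until the remainder is 0:
⌊-17/5⌋ = -4, remainder 3
⌊5/3⌋ = 1, remainder 2
⌊3/2⌋ = 1, remainder 1
⌊2/1⌋ = 2, remainder 0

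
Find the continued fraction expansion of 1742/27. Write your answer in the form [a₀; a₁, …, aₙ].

Run the Euclidean algorithm, recording each quotient:
1742 ÷ 27 → quotient 64, remainder 14
27 ÷ 14 → quotient 1, remainder 13
14 ÷ 13 → quotient 1, remainder 1
13 ÷ 1 → quotient 13, remainder 0

[64; 1, 1, 13]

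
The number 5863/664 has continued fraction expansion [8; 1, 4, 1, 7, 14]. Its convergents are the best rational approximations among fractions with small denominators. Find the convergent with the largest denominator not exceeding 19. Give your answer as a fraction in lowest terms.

53/6

a_0 = 8: 8/1  (≤ bound)
a_1 = 1: 9/1  (≤ bound)
a_2 = 4: 44/5  (≤ bound)
a_3 = 1: 53/6  (≤ bound)
a_4 = 7: 415/47  (> 19, stop)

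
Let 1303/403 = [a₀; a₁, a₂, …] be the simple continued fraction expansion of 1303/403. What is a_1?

1303 = 3·403 + 94, so a_0 = 3
403 = 4·94 + 27, so a_1 = 4

4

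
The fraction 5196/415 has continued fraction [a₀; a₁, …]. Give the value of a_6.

2

Repeatedly divide and take the remainder:
5196 = 12·415 + 216, so a_0 = 12
415 = 1·216 + 199, so a_1 = 1
216 = 1·199 + 17, so a_2 = 1
199 = 11·17 + 12, so a_3 = 11
17 = 1·12 + 5, so a_4 = 1
12 = 2·5 + 2, so a_5 = 2
5 = 2·2 + 1, so a_6 = 2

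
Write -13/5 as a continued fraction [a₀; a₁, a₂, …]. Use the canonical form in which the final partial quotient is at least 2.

⌊-13/5⌋ = -3, remainder 2
⌊5/2⌋ = 2, remainder 1
⌊2/1⌋ = 2, remainder 0

[-3; 2, 2]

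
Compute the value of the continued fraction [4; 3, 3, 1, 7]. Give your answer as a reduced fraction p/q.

435/101

Collapse the nested fraction from the inside out:
Start with 7.
1 + 1/(7/1) = 1 + 1/7 = 8/7
3 + 1/(8/7) = 3 + 7/8 = 31/8
3 + 1/(31/8) = 3 + 8/31 = 101/31
4 + 1/(101/31) = 4 + 31/101 = 435/101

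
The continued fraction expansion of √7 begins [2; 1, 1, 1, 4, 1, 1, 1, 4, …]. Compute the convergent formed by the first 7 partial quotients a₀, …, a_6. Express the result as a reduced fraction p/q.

82/31

Start with 1.
1 + 1/(1/1) = 1 + 1/1 = 2/1
4 + 1/(2/1) = 4 + 1/2 = 9/2
1 + 1/(9/2) = 1 + 2/9 = 11/9
1 + 1/(11/9) = 1 + 9/11 = 20/11
1 + 1/(20/11) = 1 + 11/20 = 31/20
2 + 1/(31/20) = 2 + 20/31 = 82/31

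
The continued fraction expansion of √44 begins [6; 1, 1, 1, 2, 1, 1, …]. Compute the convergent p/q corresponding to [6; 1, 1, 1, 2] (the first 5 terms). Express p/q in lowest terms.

53/8

Start with 2.
1 + 1/(2/1) = 1 + 1/2 = 3/2
1 + 1/(3/2) = 1 + 2/3 = 5/3
1 + 1/(5/3) = 1 + 3/5 = 8/5
6 + 1/(8/5) = 6 + 5/8 = 53/8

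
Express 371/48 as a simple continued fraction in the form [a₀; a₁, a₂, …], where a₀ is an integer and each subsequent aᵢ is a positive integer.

371 = 7·48 + 35, so a_0 = 7
48 = 1·35 + 13, so a_1 = 1
35 = 2·13 + 9, so a_2 = 2
13 = 1·9 + 4, so a_3 = 1
9 = 2·4 + 1, so a_4 = 2
4 = 4·1 + 0, so a_5 = 4

[7; 1, 2, 1, 2, 4]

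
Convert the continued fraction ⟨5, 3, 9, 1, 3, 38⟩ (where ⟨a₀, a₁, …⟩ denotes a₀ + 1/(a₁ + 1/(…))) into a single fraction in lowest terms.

24637/4629

Start with 38.
3 + 1/(38/1) = 3 + 1/38 = 115/38
1 + 1/(115/38) = 1 + 38/115 = 153/115
9 + 1/(153/115) = 9 + 115/153 = 1492/153
3 + 1/(1492/153) = 3 + 153/1492 = 4629/1492
5 + 1/(4629/1492) = 5 + 1492/4629 = 24637/4629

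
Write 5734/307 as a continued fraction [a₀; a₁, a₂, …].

Apply division with remainder until the remainder is 0:
5734 ÷ 307 → quotient 18, remainder 208
307 ÷ 208 → quotient 1, remainder 99
208 ÷ 99 → quotient 2, remainder 10
99 ÷ 10 → quotient 9, remainder 9
10 ÷ 9 → quotient 1, remainder 1
9 ÷ 1 → quotient 9, remainder 0

[18; 1, 2, 9, 1, 9]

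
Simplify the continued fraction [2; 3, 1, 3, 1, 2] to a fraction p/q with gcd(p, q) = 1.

120/53

Start with 2.
1 + 1/(2/1) = 1 + 1/2 = 3/2
3 + 1/(3/2) = 3 + 2/3 = 11/3
1 + 1/(11/3) = 1 + 3/11 = 14/11
3 + 1/(14/11) = 3 + 11/14 = 53/14
2 + 1/(53/14) = 2 + 14/53 = 120/53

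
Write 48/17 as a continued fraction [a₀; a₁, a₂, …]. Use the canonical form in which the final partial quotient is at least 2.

[2; 1, 4, 1, 2]

Apply division with remainder until the remainder is 0:
48 ÷ 17 → quotient 2, remainder 14
17 ÷ 14 → quotient 1, remainder 3
14 ÷ 3 → quotient 4, remainder 2
3 ÷ 2 → quotient 1, remainder 1
2 ÷ 1 → quotient 2, remainder 0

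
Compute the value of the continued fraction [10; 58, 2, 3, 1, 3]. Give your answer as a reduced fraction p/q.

19904/1987

Collapse the nested fraction from the inside out:
Start with 3.
1 + 1/(3/1) = 1 + 1/3 = 4/3
3 + 1/(4/3) = 3 + 3/4 = 15/4
2 + 1/(15/4) = 2 + 4/15 = 34/15
58 + 1/(34/15) = 58 + 15/34 = 1987/34
10 + 1/(1987/34) = 10 + 34/1987 = 19904/1987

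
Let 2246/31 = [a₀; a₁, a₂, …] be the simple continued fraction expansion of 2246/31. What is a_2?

4

⌊2246/31⌋ = 72, remainder 14
⌊31/14⌋ = 2, remainder 3
⌊14/3⌋ = 4, remainder 2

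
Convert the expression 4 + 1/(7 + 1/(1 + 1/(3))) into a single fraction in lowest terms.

a_0 = 4: 4/1
a_1 = 7: 29/7
a_2 = 1: 33/8
a_3 = 3: 128/31

128/31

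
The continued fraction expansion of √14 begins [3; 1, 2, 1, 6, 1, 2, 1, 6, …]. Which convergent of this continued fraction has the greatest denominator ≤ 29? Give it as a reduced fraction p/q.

101/27

a_0 = 3: 3/1  (≤ bound)
a_1 = 1: 4/1  (≤ bound)
a_2 = 2: 11/3  (≤ bound)
a_3 = 1: 15/4  (≤ bound)
a_4 = 6: 101/27  (≤ bound)
a_5 = 1: 116/31  (> 29, stop)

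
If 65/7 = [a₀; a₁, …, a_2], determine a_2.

2

⌊65/7⌋ = 9, remainder 2
⌊7/2⌋ = 3, remainder 1
⌊2/1⌋ = 2, remainder 0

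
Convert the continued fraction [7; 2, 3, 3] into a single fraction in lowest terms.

Start with 3.
3 + 1/(3/1) = 3 + 1/3 = 10/3
2 + 1/(10/3) = 2 + 3/10 = 23/10
7 + 1/(23/10) = 7 + 10/23 = 171/23

171/23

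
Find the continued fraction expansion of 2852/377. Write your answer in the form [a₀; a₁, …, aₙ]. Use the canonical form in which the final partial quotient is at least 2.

[7; 1, 1, 3, 2, 1, 7, 2]

⌊2852/377⌋ = 7, remainder 213
⌊377/213⌋ = 1, remainder 164
⌊213/164⌋ = 1, remainder 49
⌊164/49⌋ = 3, remainder 17
⌊49/17⌋ = 2, remainder 15
⌊17/15⌋ = 1, remainder 2
⌊15/2⌋ = 7, remainder 1
⌊2/1⌋ = 2, remainder 0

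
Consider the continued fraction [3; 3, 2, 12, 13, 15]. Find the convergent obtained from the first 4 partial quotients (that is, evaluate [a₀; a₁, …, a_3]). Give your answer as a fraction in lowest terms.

a_0 = 3: 3/1
a_1 = 3: 10/3
a_2 = 2: 23/7
a_3 = 12: 286/87

286/87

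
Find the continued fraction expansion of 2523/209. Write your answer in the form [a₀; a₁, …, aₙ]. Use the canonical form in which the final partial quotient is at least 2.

[12; 13, 1, 14]

2523 ÷ 209 → quotient 12, remainder 15
209 ÷ 15 → quotient 13, remainder 14
15 ÷ 14 → quotient 1, remainder 1
14 ÷ 1 → quotient 14, remainder 0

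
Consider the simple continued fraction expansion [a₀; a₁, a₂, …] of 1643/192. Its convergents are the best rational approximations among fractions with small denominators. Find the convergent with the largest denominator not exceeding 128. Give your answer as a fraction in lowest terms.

522/61

a_0 = 8: 8/1  (≤ bound)
a_1 = 1: 9/1  (≤ bound)
a_2 = 1: 17/2  (≤ bound)
a_3 = 3: 60/7  (≤ bound)
a_4 = 1: 77/9  (≤ bound)
a_5 = 6: 522/61  (≤ bound)
a_6 = 3: 1643/192  (> 128, stop)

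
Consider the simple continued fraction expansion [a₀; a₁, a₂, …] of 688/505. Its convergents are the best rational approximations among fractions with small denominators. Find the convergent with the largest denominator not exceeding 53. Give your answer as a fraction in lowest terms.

15/11

a_0 = 1: 1/1  (≤ bound)
a_1 = 2: 3/2  (≤ bound)
a_2 = 1: 4/3  (≤ bound)
a_3 = 3: 15/11  (≤ bound)
a_4 = 6: 94/69  (> 53, stop)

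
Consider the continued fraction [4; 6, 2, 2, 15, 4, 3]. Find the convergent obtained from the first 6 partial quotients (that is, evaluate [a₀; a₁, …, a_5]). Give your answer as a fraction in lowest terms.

8329/2004

Work from the innermost term outward:
Start with 4.
15 + 1/(4/1) = 15 + 1/4 = 61/4
2 + 1/(61/4) = 2 + 4/61 = 126/61
2 + 1/(126/61) = 2 + 61/126 = 313/126
6 + 1/(313/126) = 6 + 126/313 = 2004/313
4 + 1/(2004/313) = 4 + 313/2004 = 8329/2004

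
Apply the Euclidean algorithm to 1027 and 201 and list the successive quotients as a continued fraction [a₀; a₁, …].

Repeatedly divide and take the remainder:
1027 = 5·201 + 22, so a_0 = 5
201 = 9·22 + 3, so a_1 = 9
22 = 7·3 + 1, so a_2 = 7
3 = 3·1 + 0, so a_3 = 3

[5; 9, 7, 3]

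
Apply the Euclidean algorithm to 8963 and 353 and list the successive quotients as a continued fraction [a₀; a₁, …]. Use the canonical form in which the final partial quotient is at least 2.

Apply division with remainder until the remainder is 0:
⌊8963/353⌋ = 25, remainder 138
⌊353/138⌋ = 2, remainder 77
⌊138/77⌋ = 1, remainder 61
⌊77/61⌋ = 1, remainder 16
⌊61/16⌋ = 3, remainder 13
⌊16/13⌋ = 1, remainder 3
⌊13/3⌋ = 4, remainder 1
⌊3/1⌋ = 3, remainder 0

[25; 2, 1, 1, 3, 1, 4, 3]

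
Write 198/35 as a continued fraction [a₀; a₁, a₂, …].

198 ÷ 35 → quotient 5, remainder 23
35 ÷ 23 → quotient 1, remainder 12
23 ÷ 12 → quotient 1, remainder 11
12 ÷ 11 → quotient 1, remainder 1
11 ÷ 1 → quotient 11, remainder 0

[5; 1, 1, 1, 11]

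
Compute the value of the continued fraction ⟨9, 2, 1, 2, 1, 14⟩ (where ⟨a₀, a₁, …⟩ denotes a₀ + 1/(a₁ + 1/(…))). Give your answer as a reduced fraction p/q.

a_0 = 9: 9/1
a_1 = 2: 19/2
a_2 = 1: 28/3
a_3 = 2: 75/8
a_4 = 1: 103/11
a_5 = 14: 1517/162

1517/162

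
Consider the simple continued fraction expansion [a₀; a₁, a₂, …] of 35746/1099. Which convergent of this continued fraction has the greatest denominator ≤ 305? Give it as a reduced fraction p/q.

4391/135

a_0 = 32: 32/1  (≤ bound)
a_1 = 1: 33/1  (≤ bound)
a_2 = 1: 65/2  (≤ bound)
a_3 = 9: 618/19  (≤ bound)
a_4 = 7: 4391/135  (≤ bound)
a_5 = 8: 35746/1099  (> 305, stop)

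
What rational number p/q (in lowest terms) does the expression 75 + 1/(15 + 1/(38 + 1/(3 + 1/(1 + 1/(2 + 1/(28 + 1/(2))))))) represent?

a_0 = 75: 75/1
a_1 = 15: 1126/15
a_2 = 38: 42863/571
a_3 = 3: 129715/1728
a_4 = 1: 172578/2299
a_5 = 2: 474871/6326
a_6 = 28: 13468966/179427
a_7 = 2: 27412803/365180

27412803/365180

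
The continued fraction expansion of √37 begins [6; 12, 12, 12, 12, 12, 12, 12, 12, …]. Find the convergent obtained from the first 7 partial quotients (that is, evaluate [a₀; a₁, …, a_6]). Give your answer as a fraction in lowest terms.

18798954/3090529

Start with 12.
12 + 1/(12/1) = 12 + 1/12 = 145/12
12 + 1/(145/12) = 12 + 12/145 = 1752/145
12 + 1/(1752/145) = 12 + 145/1752 = 21169/1752
12 + 1/(21169/1752) = 12 + 1752/21169 = 255780/21169
12 + 1/(255780/21169) = 12 + 21169/255780 = 3090529/255780
6 + 1/(3090529/255780) = 6 + 255780/3090529 = 18798954/3090529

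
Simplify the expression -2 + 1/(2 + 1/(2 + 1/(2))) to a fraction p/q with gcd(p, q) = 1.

-19/12

Start with 2.
2 + 1/(2/1) = 2 + 1/2 = 5/2
2 + 1/(5/2) = 2 + 2/5 = 12/5
-2 + 1/(12/5) = -2 + 5/12 = -19/12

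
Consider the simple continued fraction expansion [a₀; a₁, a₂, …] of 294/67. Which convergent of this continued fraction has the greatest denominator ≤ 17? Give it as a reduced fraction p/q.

List convergents until the denominator exceeds the bound:
a_0 = 4: 4/1  (≤ bound)
a_1 = 2: 9/2  (≤ bound)
a_2 = 1: 13/3  (≤ bound)
a_3 = 1: 22/5  (≤ bound)
a_4 = 2: 57/13  (≤ bound)
a_5 = 1: 79/18  (> 17, stop)

57/13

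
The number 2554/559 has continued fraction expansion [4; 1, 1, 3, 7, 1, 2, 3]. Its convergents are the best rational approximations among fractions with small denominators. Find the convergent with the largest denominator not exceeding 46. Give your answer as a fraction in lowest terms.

List convergents until the denominator exceeds the bound:
a_0 = 4: 4/1  (≤ bound)
a_1 = 1: 5/1  (≤ bound)
a_2 = 1: 9/2  (≤ bound)
a_3 = 3: 32/7  (≤ bound)
a_4 = 7: 233/51  (> 46, stop)

32/7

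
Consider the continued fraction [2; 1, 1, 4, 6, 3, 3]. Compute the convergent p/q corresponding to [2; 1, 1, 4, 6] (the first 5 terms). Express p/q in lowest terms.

143/56

Work from the innermost term outward:
Start with 6.
4 + 1/(6/1) = 4 + 1/6 = 25/6
1 + 1/(25/6) = 1 + 6/25 = 31/25
1 + 1/(31/25) = 1 + 25/31 = 56/31
2 + 1/(56/31) = 2 + 31/56 = 143/56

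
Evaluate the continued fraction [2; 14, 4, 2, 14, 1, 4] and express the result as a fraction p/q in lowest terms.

20200/9757

Starting at the tail and folding back:
Start with 4.
1 + 1/(4/1) = 1 + 1/4 = 5/4
14 + 1/(5/4) = 14 + 4/5 = 74/5
2 + 1/(74/5) = 2 + 5/74 = 153/74
4 + 1/(153/74) = 4 + 74/153 = 686/153
14 + 1/(686/153) = 14 + 153/686 = 9757/686
2 + 1/(9757/686) = 2 + 686/9757 = 20200/9757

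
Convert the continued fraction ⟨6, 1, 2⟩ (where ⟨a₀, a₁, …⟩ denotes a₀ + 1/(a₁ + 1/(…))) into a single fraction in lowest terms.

20/3

Start with 2.
1 + 1/(2/1) = 1 + 1/2 = 3/2
6 + 1/(3/2) = 6 + 2/3 = 20/3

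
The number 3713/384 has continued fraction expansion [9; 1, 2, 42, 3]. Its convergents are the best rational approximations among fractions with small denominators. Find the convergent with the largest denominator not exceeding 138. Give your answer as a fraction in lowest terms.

a_0 = 9: 9/1  (≤ bound)
a_1 = 1: 10/1  (≤ bound)
a_2 = 2: 29/3  (≤ bound)
a_3 = 42: 1228/127  (≤ bound)
a_4 = 3: 3713/384  (> 138, stop)

1228/127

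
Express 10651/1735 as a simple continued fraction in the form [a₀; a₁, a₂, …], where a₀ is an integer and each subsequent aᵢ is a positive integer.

[6; 7, 5, 48]

Apply division with remainder until the remainder is 0:
⌊10651/1735⌋ = 6, remainder 241
⌊1735/241⌋ = 7, remainder 48
⌊241/48⌋ = 5, remainder 1
⌊48/1⌋ = 48, remainder 0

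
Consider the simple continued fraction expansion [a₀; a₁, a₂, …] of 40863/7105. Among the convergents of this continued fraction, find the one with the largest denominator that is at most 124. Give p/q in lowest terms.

List convergents until the denominator exceeds the bound:
a_0 = 5: 5/1  (≤ bound)
a_1 = 1: 6/1  (≤ bound)
a_2 = 3: 23/4  (≤ bound)
a_3 = 47: 1087/189  (> 124, stop)

23/4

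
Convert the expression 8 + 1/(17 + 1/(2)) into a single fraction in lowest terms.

282/35

Start with 2.
17 + 1/(2/1) = 17 + 1/2 = 35/2
8 + 1/(35/2) = 8 + 2/35 = 282/35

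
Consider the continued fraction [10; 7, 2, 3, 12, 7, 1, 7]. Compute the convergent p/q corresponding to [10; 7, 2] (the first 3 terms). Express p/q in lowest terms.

152/15

Start with 2.
7 + 1/(2/1) = 7 + 1/2 = 15/2
10 + 1/(15/2) = 10 + 2/15 = 152/15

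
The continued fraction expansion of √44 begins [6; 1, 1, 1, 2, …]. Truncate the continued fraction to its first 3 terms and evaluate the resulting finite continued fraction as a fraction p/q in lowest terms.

13/2

Start with 1.
1 + 1/(1/1) = 1 + 1/1 = 2/1
6 + 1/(2/1) = 6 + 1/2 = 13/2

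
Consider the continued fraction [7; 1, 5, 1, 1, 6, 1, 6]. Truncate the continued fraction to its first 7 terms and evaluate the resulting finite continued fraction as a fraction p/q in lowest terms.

Use the convergent recurrence hₖ = aₖ·hₖ₋₁ + hₖ₋₂ (and likewise for the denominators kₖ):
a_0 = 7: 7/1
a_1 = 1: 8/1
a_2 = 5: 47/6
a_3 = 1: 55/7
a_4 = 1: 102/13
a_5 = 6: 667/85
a_6 = 1: 769/98

769/98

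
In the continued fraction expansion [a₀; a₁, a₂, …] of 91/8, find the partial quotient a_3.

Run the Euclidean algorithm, recording each quotient:
91 ÷ 8 → quotient 11, remainder 3
8 ÷ 3 → quotient 2, remainder 2
3 ÷ 2 → quotient 1, remainder 1
2 ÷ 1 → quotient 2, remainder 0

2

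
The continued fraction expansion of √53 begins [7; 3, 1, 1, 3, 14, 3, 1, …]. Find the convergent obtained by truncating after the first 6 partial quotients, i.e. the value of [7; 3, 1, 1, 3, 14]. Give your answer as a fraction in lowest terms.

2599/357

a_0 = 7: 7/1
a_1 = 3: 22/3
a_2 = 1: 29/4
a_3 = 1: 51/7
a_4 = 3: 182/25
a_5 = 14: 2599/357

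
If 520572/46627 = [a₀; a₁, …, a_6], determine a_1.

6

520572 ÷ 46627 → quotient 11, remainder 7675
46627 ÷ 7675 → quotient 6, remainder 577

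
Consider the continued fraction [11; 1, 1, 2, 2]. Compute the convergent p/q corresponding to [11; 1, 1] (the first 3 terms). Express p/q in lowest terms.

23/2

Starting at the tail and folding back:
Start with 1.
1 + 1/(1/1) = 1 + 1/1 = 2/1
11 + 1/(2/1) = 11 + 1/2 = 23/2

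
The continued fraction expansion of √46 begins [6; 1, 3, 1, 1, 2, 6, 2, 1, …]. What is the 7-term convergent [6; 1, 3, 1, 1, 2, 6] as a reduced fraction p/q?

997/147

a_0 = 6: 6/1
a_1 = 1: 7/1
a_2 = 3: 27/4
a_3 = 1: 34/5
a_4 = 1: 61/9
a_5 = 2: 156/23
a_6 = 6: 997/147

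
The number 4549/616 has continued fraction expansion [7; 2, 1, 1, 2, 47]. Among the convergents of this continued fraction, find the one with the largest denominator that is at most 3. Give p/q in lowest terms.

22/3

List convergents until the denominator exceeds the bound:
a_0 = 7: 7/1  (≤ bound)
a_1 = 2: 15/2  (≤ bound)
a_2 = 1: 22/3  (≤ bound)
a_3 = 1: 37/5  (> 3, stop)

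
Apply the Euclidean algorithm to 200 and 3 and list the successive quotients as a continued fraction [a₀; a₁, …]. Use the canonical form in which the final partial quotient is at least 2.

200 = 66·3 + 2, so a_0 = 66
3 = 1·2 + 1, so a_1 = 1
2 = 2·1 + 0, so a_2 = 2

[66; 1, 2]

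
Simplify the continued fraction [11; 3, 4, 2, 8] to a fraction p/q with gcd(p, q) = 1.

2771/245

a_0 = 11: 11/1
a_1 = 3: 34/3
a_2 = 4: 147/13
a_3 = 2: 328/29
a_4 = 8: 2771/245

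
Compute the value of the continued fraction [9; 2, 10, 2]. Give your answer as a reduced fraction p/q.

417/44

Compute successive convergents:
a_0 = 9: 9/1
a_1 = 2: 19/2
a_2 = 10: 199/21
a_3 = 2: 417/44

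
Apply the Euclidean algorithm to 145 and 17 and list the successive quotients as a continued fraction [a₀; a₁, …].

[8; 1, 1, 8]

145 = 8·17 + 9, so a_0 = 8
17 = 1·9 + 8, so a_1 = 1
9 = 1·8 + 1, so a_2 = 1
8 = 8·1 + 0, so a_3 = 8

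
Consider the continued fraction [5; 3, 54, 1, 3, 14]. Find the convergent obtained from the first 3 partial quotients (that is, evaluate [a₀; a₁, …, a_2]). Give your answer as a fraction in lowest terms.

Start with 54.
3 + 1/(54/1) = 3 + 1/54 = 163/54
5 + 1/(163/54) = 5 + 54/163 = 869/163

869/163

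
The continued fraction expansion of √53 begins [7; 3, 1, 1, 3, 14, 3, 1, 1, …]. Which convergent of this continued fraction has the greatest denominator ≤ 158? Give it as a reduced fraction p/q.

182/25

a_0 = 7: 7/1  (≤ bound)
a_1 = 3: 22/3  (≤ bound)
a_2 = 1: 29/4  (≤ bound)
a_3 = 1: 51/7  (≤ bound)
a_4 = 3: 182/25  (≤ bound)
a_5 = 14: 2599/357  (> 158, stop)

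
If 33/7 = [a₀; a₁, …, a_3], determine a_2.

2

33 ÷ 7 → quotient 4, remainder 5
7 ÷ 5 → quotient 1, remainder 2
5 ÷ 2 → quotient 2, remainder 1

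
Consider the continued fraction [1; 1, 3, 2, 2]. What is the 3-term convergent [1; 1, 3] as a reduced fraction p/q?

a_0 = 1: 1/1
a_1 = 1: 2/1
a_2 = 3: 7/4

7/4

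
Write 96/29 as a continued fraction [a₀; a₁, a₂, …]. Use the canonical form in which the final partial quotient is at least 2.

⌊96/29⌋ = 3, remainder 9
⌊29/9⌋ = 3, remainder 2
⌊9/2⌋ = 4, remainder 1
⌊2/1⌋ = 2, remainder 0

[3; 3, 4, 2]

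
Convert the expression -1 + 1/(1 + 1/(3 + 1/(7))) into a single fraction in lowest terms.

-7/29

a_0 = -1: -1/1
a_1 = 1: 0/1
a_2 = 3: -1/4
a_3 = 7: -7/29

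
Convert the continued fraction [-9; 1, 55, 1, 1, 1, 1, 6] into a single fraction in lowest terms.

-14977/1868

Compute successive convergents:
a_0 = -9: -9/1
a_1 = 1: -8/1
a_2 = 55: -449/56
a_3 = 1: -457/57
a_4 = 1: -906/113
a_5 = 1: -1363/170
a_6 = 1: -2269/283
a_7 = 6: -14977/1868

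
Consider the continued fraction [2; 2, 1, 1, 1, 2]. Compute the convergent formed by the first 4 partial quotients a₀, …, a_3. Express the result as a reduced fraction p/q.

Use the convergent recurrence hₖ = aₖ·hₖ₋₁ + hₖ₋₂ (and likewise for the denominators kₖ):
a_0 = 2: 2/1
a_1 = 2: 5/2
a_2 = 1: 7/3
a_3 = 1: 12/5

12/5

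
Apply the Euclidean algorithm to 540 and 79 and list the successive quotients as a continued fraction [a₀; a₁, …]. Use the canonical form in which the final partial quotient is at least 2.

Run the Euclidean algorithm, recording each quotient:
⌊540/79⌋ = 6, remainder 66
⌊79/66⌋ = 1, remainder 13
⌊66/13⌋ = 5, remainder 1
⌊13/1⌋ = 13, remainder 0

[6; 1, 5, 13]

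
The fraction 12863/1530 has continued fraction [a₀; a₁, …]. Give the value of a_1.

2

Apply division with remainder until the remainder is 0:
⌊12863/1530⌋ = 8, remainder 623
⌊1530/623⌋ = 2, remainder 284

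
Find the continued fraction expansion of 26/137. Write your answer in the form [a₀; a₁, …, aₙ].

26 = 0·137 + 26, so a_0 = 0
137 = 5·26 + 7, so a_1 = 5
26 = 3·7 + 5, so a_2 = 3
7 = 1·5 + 2, so a_3 = 1
5 = 2·2 + 1, so a_4 = 2
2 = 2·1 + 0, so a_5 = 2

[0; 5, 3, 1, 2, 2]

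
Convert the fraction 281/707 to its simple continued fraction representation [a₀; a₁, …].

⌊281/707⌋ = 0, remainder 281
⌊707/281⌋ = 2, remainder 145
⌊281/145⌋ = 1, remainder 136
⌊145/136⌋ = 1, remainder 9
⌊136/9⌋ = 15, remainder 1
⌊9/1⌋ = 9, remainder 0

[0; 2, 1, 1, 15, 9]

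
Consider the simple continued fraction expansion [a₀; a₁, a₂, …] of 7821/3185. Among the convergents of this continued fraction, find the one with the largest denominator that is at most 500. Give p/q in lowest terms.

221/90

a_0 = 2: 2/1  (≤ bound)
a_1 = 2: 5/2  (≤ bound)
a_2 = 5: 27/11  (≤ bound)
a_3 = 7: 194/79  (≤ bound)
a_4 = 1: 221/90  (≤ bound)
a_5 = 6: 1520/619  (> 500, stop)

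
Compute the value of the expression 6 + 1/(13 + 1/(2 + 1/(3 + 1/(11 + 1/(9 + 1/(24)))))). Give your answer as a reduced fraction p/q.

a_0 = 6: 6/1
a_1 = 13: 79/13
a_2 = 2: 164/27
a_3 = 3: 571/94
a_4 = 11: 6445/1061
a_5 = 9: 58576/9643
a_6 = 24: 1412269/232493

1412269/232493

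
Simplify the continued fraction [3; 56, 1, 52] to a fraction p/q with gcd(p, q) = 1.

Starting at the tail and folding back:
Start with 52.
1 + 1/(52/1) = 1 + 1/52 = 53/52
56 + 1/(53/52) = 56 + 52/53 = 3020/53
3 + 1/(3020/53) = 3 + 53/3020 = 9113/3020

9113/3020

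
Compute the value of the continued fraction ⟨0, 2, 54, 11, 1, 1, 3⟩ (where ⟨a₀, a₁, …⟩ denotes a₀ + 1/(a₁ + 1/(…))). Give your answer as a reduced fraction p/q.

a_0 = 0: 0/1
a_1 = 2: 1/2
a_2 = 54: 54/109
a_3 = 11: 595/1201
a_4 = 1: 649/1310
a_5 = 1: 1244/2511
a_6 = 3: 4381/8843

4381/8843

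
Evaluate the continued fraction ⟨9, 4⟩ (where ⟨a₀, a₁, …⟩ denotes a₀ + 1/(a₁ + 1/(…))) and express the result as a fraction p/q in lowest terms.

37/4

Use the convergent recurrence hₖ = aₖ·hₖ₋₁ + hₖ₋₂ (and likewise for the denominators kₖ):
a_0 = 9: 9/1
a_1 = 4: 37/4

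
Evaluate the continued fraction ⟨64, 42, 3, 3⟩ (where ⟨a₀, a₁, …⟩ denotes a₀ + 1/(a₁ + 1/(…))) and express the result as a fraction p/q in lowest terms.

27082/423

Start with 3.
3 + 1/(3/1) = 3 + 1/3 = 10/3
42 + 1/(10/3) = 42 + 3/10 = 423/10
64 + 1/(423/10) = 64 + 10/423 = 27082/423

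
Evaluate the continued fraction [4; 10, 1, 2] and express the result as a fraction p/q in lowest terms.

Starting at the tail and folding back:
Start with 2.
1 + 1/(2/1) = 1 + 1/2 = 3/2
10 + 1/(3/2) = 10 + 2/3 = 32/3
4 + 1/(32/3) = 4 + 3/32 = 131/32

131/32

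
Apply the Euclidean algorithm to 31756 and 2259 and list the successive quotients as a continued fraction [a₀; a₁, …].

[14; 17, 2, 1, 1, 1, 7, 2]

Apply division with remainder until the remainder is 0:
⌊31756/2259⌋ = 14, remainder 130
⌊2259/130⌋ = 17, remainder 49
⌊130/49⌋ = 2, remainder 32
⌊49/32⌋ = 1, remainder 17
⌊32/17⌋ = 1, remainder 15
⌊17/15⌋ = 1, remainder 2
⌊15/2⌋ = 7, remainder 1
⌊2/1⌋ = 2, remainder 0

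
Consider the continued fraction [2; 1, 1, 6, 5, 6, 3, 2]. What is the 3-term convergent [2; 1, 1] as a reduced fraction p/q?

Start with 1.
1 + 1/(1/1) = 1 + 1/1 = 2/1
2 + 1/(2/1) = 2 + 1/2 = 5/2

5/2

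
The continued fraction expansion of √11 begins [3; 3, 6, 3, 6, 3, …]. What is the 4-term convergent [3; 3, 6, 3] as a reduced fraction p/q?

199/60

a_0 = 3: 3/1
a_1 = 3: 10/3
a_2 = 6: 63/19
a_3 = 3: 199/60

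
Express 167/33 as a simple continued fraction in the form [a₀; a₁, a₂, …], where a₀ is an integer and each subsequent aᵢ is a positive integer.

[5; 16, 2]

⌊167/33⌋ = 5, remainder 2
⌊33/2⌋ = 16, remainder 1
⌊2/1⌋ = 2, remainder 0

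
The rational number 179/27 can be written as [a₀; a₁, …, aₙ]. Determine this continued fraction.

[6; 1, 1, 1, 2, 3]

179 = 6·27 + 17, so a_0 = 6
27 = 1·17 + 10, so a_1 = 1
17 = 1·10 + 7, so a_2 = 1
10 = 1·7 + 3, so a_3 = 1
7 = 2·3 + 1, so a_4 = 2
3 = 3·1 + 0, so a_5 = 3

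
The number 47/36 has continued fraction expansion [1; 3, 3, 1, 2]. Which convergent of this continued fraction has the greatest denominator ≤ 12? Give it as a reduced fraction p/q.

List convergents until the denominator exceeds the bound:
a_0 = 1: 1/1  (≤ bound)
a_1 = 3: 4/3  (≤ bound)
a_2 = 3: 13/10  (≤ bound)
a_3 = 1: 17/13  (> 12, stop)

13/10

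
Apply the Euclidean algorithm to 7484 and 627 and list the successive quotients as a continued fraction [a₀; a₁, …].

7484 ÷ 627 → quotient 11, remainder 587
627 ÷ 587 → quotient 1, remainder 40
587 ÷ 40 → quotient 14, remainder 27
40 ÷ 27 → quotient 1, remainder 13
27 ÷ 13 → quotient 2, remainder 1
13 ÷ 1 → quotient 13, remainder 0

[11; 1, 14, 1, 2, 13]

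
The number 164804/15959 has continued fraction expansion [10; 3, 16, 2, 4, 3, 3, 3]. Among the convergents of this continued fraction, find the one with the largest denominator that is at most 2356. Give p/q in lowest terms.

List convergents until the denominator exceeds the bound:
a_0 = 10: 10/1  (≤ bound)
a_1 = 3: 31/3  (≤ bound)
a_2 = 16: 506/49  (≤ bound)
a_3 = 2: 1043/101  (≤ bound)
a_4 = 4: 4678/453  (≤ bound)
a_5 = 3: 15077/1460  (≤ bound)
a_6 = 3: 49909/4833  (> 2356, stop)

15077/1460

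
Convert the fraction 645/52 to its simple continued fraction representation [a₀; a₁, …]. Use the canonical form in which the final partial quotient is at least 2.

Run the Euclidean algorithm, recording each quotient:
645 = 12·52 + 21, so a_0 = 12
52 = 2·21 + 10, so a_1 = 2
21 = 2·10 + 1, so a_2 = 2
10 = 10·1 + 0, so a_3 = 10

[12; 2, 2, 10]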